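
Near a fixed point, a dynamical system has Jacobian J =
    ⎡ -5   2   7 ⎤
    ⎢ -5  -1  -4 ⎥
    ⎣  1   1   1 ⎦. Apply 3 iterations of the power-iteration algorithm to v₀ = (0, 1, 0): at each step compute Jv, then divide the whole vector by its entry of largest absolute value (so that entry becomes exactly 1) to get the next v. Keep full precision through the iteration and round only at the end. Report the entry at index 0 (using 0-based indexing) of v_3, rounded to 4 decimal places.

0.4333

Jv0 = (2.00000, -1.00000, 1.00000); divide by 2.00000 → v1 = (1.00000, -0.50000, 0.50000)
Jv1 = (-2.50000, -6.50000, 1.00000); divide by -6.50000 → v2 = (0.38462, 1.00000, -0.15385)
Jv2 = (-1.00000, -2.30769, 1.23077); divide by -2.30769 → v3 = (0.43333, 1.00000, -0.53333)
Requested entry of v3: 13/30 = 0.4333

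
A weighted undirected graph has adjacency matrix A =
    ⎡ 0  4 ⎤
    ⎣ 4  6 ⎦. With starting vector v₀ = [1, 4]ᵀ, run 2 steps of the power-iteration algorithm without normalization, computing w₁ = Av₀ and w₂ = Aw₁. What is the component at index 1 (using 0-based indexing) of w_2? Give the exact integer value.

232

w1 = Av₀ = (0·1 + 4·4; 4·1 + 6·4) = (16, 28)
w2 = Aw1 = (0·16 + 4·28; 4·16 + 6·28) = (112, 232)
The requested component of w2 is 232.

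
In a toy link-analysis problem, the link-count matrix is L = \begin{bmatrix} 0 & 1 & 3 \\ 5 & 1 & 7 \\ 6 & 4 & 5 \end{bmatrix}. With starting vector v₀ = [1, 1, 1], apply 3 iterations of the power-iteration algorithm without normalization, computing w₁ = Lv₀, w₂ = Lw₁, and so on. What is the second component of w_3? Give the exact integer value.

w1 = Lv₀ = (0·1 + 1·1 + 3·1; 5·1 + 1·1 + 7·1; 6·1 + 4·1 + 5·1) = (4, 13, 15)
w2 = Lw1 = (0·4 + 1·13 + 3·15; 5·4 + 1·13 + 7·15; 6·4 + 4·13 + 5·15) = (58, 138, 151)
w3 = Lw2 = (591, 1485, 1655)
The requested component of w3 is 1485.

1485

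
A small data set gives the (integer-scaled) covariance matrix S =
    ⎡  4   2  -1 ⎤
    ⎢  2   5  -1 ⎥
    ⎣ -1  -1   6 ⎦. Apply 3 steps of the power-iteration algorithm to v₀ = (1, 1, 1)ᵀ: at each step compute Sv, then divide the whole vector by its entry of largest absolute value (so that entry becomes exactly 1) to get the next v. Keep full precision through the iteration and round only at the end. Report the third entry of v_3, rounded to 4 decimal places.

0.0628

Sv0 = (5.00000, 6.00000, 4.00000); divide by 6.00000 → v1 = (0.83333, 1.00000, 0.66667)
Sv1 = (4.66667, 6.00000, 2.16667); divide by 6.00000 → v2 = (0.77778, 1.00000, 0.36111)
Sv2 = (4.75000, 6.19444, 0.38889); divide by 6.19444 → v3 = (0.76682, 1.00000, 0.06278)
Requested entry of v3: 14/223 = 0.0628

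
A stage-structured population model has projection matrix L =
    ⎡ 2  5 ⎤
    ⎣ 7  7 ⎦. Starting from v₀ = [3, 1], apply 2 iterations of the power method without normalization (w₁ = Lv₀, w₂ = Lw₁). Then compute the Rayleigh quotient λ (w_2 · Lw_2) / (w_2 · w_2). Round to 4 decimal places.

10.9643

w1 = Lv₀ = (2·3 + 5·1; 7·3 + 7·1) = (11, 28)
w2 = Lw1 = (2·11 + 5·28; 7·11 + 7·28) = (162, 273)
Lw2 = (1689, 3045)
w2·Lw2 = 162·1689 + 273·3045 = 1104903; w2·w2 = 162·162 + 273·273 = 100773
λ ≈ 1104903/100773 = 10.9643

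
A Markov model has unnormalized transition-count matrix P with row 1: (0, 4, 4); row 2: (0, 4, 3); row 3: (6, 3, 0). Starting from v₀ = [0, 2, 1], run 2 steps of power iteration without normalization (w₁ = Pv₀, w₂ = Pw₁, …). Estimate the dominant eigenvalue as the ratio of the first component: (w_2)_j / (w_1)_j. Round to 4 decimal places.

λ ≈ 5.6667

w1 = Pv₀ = (0·0 + 4·2 + 4·1; 0·0 + 4·2 + 3·1; 6·0 + 3·2 + 0·1) = (12, 11, 6)
w2 = Pw1 = (0·12 + 4·11 + 4·6; 0·12 + 4·11 + 3·6; 6·12 + 3·11 + 0·6) = (68, 62, 105)
Ratio at component: 68 / 12 = 5.6667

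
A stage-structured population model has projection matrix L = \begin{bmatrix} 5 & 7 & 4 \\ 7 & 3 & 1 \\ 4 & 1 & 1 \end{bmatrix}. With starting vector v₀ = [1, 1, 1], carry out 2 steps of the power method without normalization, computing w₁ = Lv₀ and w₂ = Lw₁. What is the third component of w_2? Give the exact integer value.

81

w1 = Lv₀ = (16, 11, 6)
w2 = Lw1 = (181, 151, 81)
The requested component of w2 is 81.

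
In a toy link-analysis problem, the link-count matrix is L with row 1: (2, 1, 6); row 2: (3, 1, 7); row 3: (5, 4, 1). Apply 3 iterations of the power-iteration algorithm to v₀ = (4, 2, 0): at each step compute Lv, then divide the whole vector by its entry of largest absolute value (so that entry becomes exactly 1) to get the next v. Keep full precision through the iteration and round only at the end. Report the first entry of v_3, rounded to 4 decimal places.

Lv0 = (10.00000, 14.00000, 28.00000); divide by 28.00000 → v1 = (0.35714, 0.50000, 1.00000)
Lv1 = (7.21429, 8.57143, 4.78571); divide by 8.57143 → v2 = (0.84167, 1.00000, 0.55833)
Lv2 = (6.03333, 7.43333, 8.76667); divide by 8.76667 → v3 = (0.68821, 0.84791, 1.00000)
Requested entry of v3: 1448/2104 = 0.6882

0.6882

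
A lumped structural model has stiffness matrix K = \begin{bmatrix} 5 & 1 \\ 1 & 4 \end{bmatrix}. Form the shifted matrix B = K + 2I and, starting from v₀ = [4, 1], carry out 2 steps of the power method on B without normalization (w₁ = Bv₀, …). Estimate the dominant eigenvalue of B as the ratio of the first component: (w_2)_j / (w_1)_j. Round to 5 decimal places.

7.34483

B = K + 2I has rows (7, 1); (1, 6)
w1 = Bv₀ = (29, 10)
w2 = Bw1 = (213, 89)
Ratio: 213/29 = 7.34483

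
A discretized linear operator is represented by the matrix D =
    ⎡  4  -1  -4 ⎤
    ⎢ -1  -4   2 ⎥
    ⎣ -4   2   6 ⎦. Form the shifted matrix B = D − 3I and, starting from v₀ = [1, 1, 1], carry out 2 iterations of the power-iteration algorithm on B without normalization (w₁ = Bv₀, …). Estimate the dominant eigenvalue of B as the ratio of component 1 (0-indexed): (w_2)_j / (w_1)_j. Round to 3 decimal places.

B = D − 3I has rows (1, -1, -4); (-1, -7, 2); (-4, 2, 3)
w1 = Bv₀ = (1·1 + (-1)·1 + (-4)·1; (-1)·1 + (-7)·1 + 2·1; (-4)·1 + 2·1 + 3·1) = (-4, -6, 1)
w2 = Bw1 = (1·(-4) + (-1)·(-6) + (-4)·1; (-1)·(-4) + (-7)·(-6) + 2·1; (-4)·(-4) + 2·(-6) + 3·1) = (-2, 48, 7)
Ratio: 48/-6 = -8.000

-8.000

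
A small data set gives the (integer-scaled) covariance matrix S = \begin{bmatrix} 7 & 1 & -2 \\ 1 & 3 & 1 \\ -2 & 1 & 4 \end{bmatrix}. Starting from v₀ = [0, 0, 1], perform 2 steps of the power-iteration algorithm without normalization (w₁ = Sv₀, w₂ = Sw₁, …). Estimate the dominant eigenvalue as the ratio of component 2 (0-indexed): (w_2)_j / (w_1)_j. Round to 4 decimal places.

5.2500

w1 = Sv₀ = (7·0 + 1·0 + (-2)·1; 1·0 + 3·0 + 1·1; (-2)·0 + 1·0 + 4·1) = (-2, 1, 4)
w2 = Sw1 = (7·(-2) + 1·1 + (-2)·4; 1·(-2) + 3·1 + 1·4; (-2)·(-2) + 1·1 + 4·4) = (-21, 5, 21)
Ratio at component: 21 / 4 = 5.2500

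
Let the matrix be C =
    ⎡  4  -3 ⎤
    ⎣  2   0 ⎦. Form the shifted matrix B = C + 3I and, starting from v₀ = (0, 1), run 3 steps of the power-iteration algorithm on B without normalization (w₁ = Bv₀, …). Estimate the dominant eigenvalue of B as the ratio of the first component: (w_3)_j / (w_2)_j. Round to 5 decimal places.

7.30000

B = C + 3I has rows (7, -3); (2, 3)
w1 = Bv₀ = (-3, 3)
w2 = Bw1 = (-30, 3)
w3 = Bw2 = (-219, -51)
Ratio: -219/-30 = 7.30000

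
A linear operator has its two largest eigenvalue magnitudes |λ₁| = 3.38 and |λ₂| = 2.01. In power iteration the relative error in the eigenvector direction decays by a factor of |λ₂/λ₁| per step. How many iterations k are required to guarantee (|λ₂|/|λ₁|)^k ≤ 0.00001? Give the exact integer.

|λ₂/λ₁| = 2.01/3.38 = 0.59467
Need k ≥ ln(0.00001) / ln(0.59467) = -11.5129 / -0.5197 ≈ 22.151
Smallest integer k satisfying the bound: 23

23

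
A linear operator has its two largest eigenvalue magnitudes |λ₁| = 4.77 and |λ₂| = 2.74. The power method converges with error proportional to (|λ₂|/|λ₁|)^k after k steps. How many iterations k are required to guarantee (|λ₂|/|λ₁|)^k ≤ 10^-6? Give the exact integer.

|λ₂/λ₁| = 2.74/4.77 = 0.57442
Need k ≥ ln(10^-6) / ln(0.57442) = -13.8155 / -0.5544 ≈ 24.920
Smallest integer k satisfying the bound: 25

25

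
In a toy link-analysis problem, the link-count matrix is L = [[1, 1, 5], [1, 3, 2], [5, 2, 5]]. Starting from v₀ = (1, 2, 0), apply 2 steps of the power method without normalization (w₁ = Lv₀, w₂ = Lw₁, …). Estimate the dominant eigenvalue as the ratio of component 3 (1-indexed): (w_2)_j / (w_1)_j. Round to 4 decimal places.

λ ≈ 8.2222

w1 = Lv₀ = (1·1 + 1·2 + 5·0; 1·1 + 3·2 + 2·0; 5·1 + 2·2 + 5·0) = (3, 7, 9)
w2 = Lw1 = (1·3 + 1·7 + 5·9; 1·3 + 3·7 + 2·9; 5·3 + 2·7 + 5·9) = (55, 42, 74)
Ratio at component: 74 / 9 = 8.2222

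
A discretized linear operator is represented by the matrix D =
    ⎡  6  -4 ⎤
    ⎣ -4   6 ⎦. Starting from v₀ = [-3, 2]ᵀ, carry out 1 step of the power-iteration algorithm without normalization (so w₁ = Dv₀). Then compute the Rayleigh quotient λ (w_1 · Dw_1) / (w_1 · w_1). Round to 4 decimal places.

λ ≈ 9.9872

w1 = Dv₀ = (6·(-3) + (-4)·2; (-4)·(-3) + 6·2) = (-26, 24)
Dw1 = (-252, 248)
w1·Dw1 = (-26)·(-252) + 24·248 = 12504; w1·w1 = (-26)·(-26) + 24·24 = 1252
λ ≈ 12504/1252 = 9.9872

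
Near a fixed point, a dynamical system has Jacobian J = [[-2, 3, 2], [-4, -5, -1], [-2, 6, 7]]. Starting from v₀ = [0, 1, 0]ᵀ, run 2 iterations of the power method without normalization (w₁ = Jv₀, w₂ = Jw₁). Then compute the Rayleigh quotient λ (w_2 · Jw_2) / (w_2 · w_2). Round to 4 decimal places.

0.7108

w1 = Jv₀ = ((-2)·0 + 3·1 + 2·0; (-4)·0 + (-5)·1 + (-1)·0; (-2)·0 + 6·1 + 7·0) = (3, -5, 6)
w2 = Jw1 = ((-2)·3 + 3·(-5) + 2·6; (-4)·3 + (-5)·(-5) + (-1)·6; (-2)·3 + 6·(-5) + 7·6) = (-9, 7, 6)
Jw2 = (51, -5, 102)
w2·Jw2 = (-9)·51 + 7·(-5) + 6·102 = 118; w2·w2 = (-9)·(-9) + 7·7 + 6·6 = 166
λ ≈ 118/166 = 0.7108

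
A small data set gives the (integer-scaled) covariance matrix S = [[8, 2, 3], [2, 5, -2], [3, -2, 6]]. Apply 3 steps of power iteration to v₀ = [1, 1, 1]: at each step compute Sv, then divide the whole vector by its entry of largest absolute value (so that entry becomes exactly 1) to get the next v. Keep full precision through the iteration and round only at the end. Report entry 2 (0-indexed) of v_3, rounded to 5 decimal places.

Sv0 = (13.000000, 5.000000, 7.000000); divide by 13.000000 → v1 = (1.000000, 0.384615, 0.538462)
Sv1 = (10.384615, 2.846154, 5.461538); divide by 10.384615 → v2 = (1.000000, 0.274074, 0.525926)
Sv2 = (10.125926, 2.318519, 5.607407); divide by 10.125926 → v3 = (1.000000, 0.228969, 0.553767)
Requested entry of v3: 757/1367 = 0.55377

0.55377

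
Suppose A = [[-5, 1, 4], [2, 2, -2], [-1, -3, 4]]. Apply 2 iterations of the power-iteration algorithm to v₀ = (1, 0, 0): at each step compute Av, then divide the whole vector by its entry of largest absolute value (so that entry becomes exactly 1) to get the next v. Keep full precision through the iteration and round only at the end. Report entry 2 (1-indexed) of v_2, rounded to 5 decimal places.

Av0 = (-5.000000, 2.000000, -1.000000); divide by -5.000000 → v1 = (1.000000, -0.400000, 0.200000)
Av1 = (-4.600000, 0.800000, 1.000000); divide by -4.600000 → v2 = (1.000000, -0.173913, -0.217391)
Requested entry of v2: -4/23 = -0.17391

-0.17391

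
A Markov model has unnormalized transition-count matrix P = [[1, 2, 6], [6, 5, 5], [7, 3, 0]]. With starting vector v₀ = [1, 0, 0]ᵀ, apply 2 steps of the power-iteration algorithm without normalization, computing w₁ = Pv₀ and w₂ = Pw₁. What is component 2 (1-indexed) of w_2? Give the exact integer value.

w1 = Pv₀ = (1, 6, 7)
w2 = Pw1 = (55, 71, 25)
The requested component of w2 is 71.

71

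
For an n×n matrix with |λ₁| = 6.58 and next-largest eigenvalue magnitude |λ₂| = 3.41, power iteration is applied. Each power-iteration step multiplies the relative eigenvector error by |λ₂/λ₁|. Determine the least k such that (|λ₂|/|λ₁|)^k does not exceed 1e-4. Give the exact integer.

|λ₂/λ₁| = 3.41/6.58 = 0.51824
Need k ≥ ln(1e-4) / ln(0.51824) = -9.2103 / -0.6573 ≈ 14.012
Smallest integer k satisfying the bound: 15

15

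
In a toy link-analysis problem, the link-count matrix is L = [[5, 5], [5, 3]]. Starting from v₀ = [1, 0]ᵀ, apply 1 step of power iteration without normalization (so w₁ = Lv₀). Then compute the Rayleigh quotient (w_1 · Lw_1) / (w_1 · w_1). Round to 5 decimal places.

w1 = Lv₀ = (5·1 + 5·0; 5·1 + 3·0) = (5, 5)
Lw1 = (50, 40)
w1·Lw1 = 5·50 + 5·40 = 450; w1·w1 = 5·5 + 5·5 = 50
λ ≈ 450/50 = 9.00000

9.00000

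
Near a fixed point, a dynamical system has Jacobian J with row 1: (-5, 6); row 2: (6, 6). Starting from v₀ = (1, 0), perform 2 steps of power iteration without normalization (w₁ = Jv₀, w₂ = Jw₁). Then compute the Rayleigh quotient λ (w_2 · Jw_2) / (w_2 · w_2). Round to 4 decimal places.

-3.7256

w1 = Jv₀ = ((-5)·1 + 6·0; 6·1 + 6·0) = (-5, 6)
w2 = Jw1 = ((-5)·(-5) + 6·6; 6·(-5) + 6·6) = (61, 6)
Jw2 = (-269, 402)
w2·Jw2 = 61·(-269) + 6·402 = -13997; w2·w2 = 61·61 + 6·6 = 3757
λ ≈ -13997/3757 = -3.7256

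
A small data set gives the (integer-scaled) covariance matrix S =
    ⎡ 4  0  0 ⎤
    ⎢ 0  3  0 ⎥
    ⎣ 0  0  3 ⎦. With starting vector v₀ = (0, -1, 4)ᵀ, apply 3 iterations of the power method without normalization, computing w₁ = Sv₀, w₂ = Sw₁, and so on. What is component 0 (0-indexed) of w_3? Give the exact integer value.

w1 = Sv₀ = (4·0 + 0·(-1) + 0·4; 0·0 + 3·(-1) + 0·4; 0·0 + 0·(-1) + 3·4) = (0, -3, 12)
w2 = Sw1 = (4·0 + 0·(-3) + 0·12; 0·0 + 3·(-3) + 0·12; 0·0 + 0·(-3) + 3·12) = (0, -9, 36)
w3 = Sw2 = (0, -27, 108)
The requested component of w3 is 0.

0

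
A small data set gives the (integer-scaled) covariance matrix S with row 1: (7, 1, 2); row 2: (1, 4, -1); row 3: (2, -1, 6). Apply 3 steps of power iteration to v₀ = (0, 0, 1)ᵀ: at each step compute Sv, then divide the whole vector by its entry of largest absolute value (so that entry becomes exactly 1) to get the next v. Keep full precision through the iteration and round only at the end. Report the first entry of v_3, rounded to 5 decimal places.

0.81908

Sv0 = (2.000000, -1.000000, 6.000000); divide by 6.000000 → v1 = (0.333333, -0.166667, 1.000000)
Sv1 = (4.166667, -1.333333, 6.833333); divide by 6.833333 → v2 = (0.609756, -0.195122, 1.000000)
Sv2 = (6.073171, -1.170732, 7.414634); divide by 7.414634 → v3 = (0.819079, -0.157895, 1.000000)
Requested entry of v3: 249/304 = 0.81908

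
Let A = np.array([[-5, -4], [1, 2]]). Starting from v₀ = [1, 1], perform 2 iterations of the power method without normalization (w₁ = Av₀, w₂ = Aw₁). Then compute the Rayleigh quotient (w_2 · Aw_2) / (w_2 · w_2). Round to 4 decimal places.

w1 = Av₀ = ((-5)·1 + (-4)·1; 1·1 + 2·1) = (-9, 3)
w2 = Aw1 = ((-5)·(-9) + (-4)·3; 1·(-9) + 2·3) = (33, -3)
Aw2 = (-153, 27)
w2·Aw2 = 33·(-153) + (-3)·27 = -5130; w2·w2 = 33·33 + (-3)·(-3) = 1098
λ ≈ -5130/1098 = -4.6721

-4.6721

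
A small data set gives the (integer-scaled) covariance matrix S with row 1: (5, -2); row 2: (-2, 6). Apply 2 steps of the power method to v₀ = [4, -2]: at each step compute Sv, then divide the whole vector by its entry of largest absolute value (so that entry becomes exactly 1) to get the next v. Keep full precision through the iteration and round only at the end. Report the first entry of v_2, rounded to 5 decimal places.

-0.95238

Sv0 = (24.000000, -20.000000); divide by 24.000000 → v1 = (1.000000, -0.833333)
Sv1 = (6.666667, -7.000000); divide by -7.000000 → v2 = (-0.952381, 1.000000)
Requested entry of v2: 160/-168 = -0.95238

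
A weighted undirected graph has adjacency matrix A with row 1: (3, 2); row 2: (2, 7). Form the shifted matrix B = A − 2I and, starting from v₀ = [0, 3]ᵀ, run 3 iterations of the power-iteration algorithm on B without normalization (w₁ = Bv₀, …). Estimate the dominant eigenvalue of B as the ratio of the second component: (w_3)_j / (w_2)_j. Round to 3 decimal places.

5.828

B = A − 2I has rows (1, 2); (2, 5)
w1 = Bv₀ = (6, 15)
w2 = Bw1 = (36, 87)
w3 = Bw2 = (210, 507)
Ratio: 507/87 = 5.828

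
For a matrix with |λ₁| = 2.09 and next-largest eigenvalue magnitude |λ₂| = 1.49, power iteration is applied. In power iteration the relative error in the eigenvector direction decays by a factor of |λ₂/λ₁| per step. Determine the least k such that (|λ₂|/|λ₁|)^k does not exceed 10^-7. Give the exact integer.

48

|λ₂/λ₁| = 1.49/2.09 = 0.71292
Need k ≥ ln(10^-7) / ln(0.71292) = -16.1181 / -0.3384 ≈ 47.632
Smallest integer k satisfying the bound: 48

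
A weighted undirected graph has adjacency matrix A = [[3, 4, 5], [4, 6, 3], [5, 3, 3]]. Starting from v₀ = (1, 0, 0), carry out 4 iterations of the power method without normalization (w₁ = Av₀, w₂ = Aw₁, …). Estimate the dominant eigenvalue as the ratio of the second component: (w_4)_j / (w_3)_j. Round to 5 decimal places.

w1 = Av₀ = (3·1 + 4·0 + 5·0; 4·1 + 6·0 + 3·0; 5·1 + 3·0 + 3·0) = (3, 4, 5)
w2 = Aw1 = (3·3 + 4·4 + 5·5; 4·3 + 6·4 + 3·5; 5·3 + 3·4 + 3·5) = (50, 51, 42)
w3 = Aw2 = (564, 632, 529)
w4 = Aw3 = (6865, 7635, 6303)
Ratio at component: 7635 / 632 = 12.08070

12.08070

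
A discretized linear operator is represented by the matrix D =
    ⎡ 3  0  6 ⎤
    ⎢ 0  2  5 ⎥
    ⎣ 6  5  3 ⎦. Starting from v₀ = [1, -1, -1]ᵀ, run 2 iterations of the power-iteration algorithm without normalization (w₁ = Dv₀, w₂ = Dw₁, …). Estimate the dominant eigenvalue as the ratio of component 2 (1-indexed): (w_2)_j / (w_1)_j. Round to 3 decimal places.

3.429

w1 = Dv₀ = (-3, -7, -2)
w2 = Dw1 = (-21, -24, -59)
Ratio at component: -24 / -7 = 3.429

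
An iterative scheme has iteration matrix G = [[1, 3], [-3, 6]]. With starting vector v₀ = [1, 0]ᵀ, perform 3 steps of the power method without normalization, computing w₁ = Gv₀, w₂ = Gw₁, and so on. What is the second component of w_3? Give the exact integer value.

-102

w1 = Gv₀ = (1·1 + 3·0; (-3)·1 + 6·0) = (1, -3)
w2 = Gw1 = (1·1 + 3·(-3); (-3)·1 + 6·(-3)) = (-8, -21)
w3 = Gw2 = (-71, -102)
The requested component of w3 is -102.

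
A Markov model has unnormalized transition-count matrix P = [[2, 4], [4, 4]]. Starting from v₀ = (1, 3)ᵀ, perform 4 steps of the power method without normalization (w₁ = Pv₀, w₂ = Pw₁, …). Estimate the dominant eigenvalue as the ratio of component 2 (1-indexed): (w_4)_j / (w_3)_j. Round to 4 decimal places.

w1 = Pv₀ = (14, 16)
w2 = Pw1 = (92, 120)
w3 = Pw2 = (664, 848)
w4 = Pw3 = (4720, 6048)
Ratio at component: 6048 / 848 = 7.1321

7.1321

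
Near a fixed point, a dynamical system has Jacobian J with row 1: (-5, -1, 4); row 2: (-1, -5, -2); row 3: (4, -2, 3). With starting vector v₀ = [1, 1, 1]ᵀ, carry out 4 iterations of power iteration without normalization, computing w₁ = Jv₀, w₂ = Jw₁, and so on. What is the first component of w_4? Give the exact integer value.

w1 = Jv₀ = ((-5)·1 + (-1)·1 + 4·1; (-1)·1 + (-5)·1 + (-2)·1; 4·1 + (-2)·1 + 3·1) = (-2, -8, 5)
w2 = Jw1 = ((-5)·(-2) + (-1)·(-8) + 4·5; (-1)·(-2) + (-5)·(-8) + (-2)·5; 4·(-2) + (-2)·(-8) + 3·5) = (38, 32, 23)
w3 = Jw2 = (-130, -244, 157)
w4 = Jw3 = (1522, 1036, 439)
The requested component of w4 is 1522.

1522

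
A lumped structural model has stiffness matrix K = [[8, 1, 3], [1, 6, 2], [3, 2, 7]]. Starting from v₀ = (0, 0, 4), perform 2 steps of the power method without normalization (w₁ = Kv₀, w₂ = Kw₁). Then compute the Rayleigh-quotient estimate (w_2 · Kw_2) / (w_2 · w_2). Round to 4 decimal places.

w1 = Kv₀ = (8·0 + 1·0 + 3·4; 1·0 + 6·0 + 2·4; 3·0 + 2·0 + 7·4) = (12, 8, 28)
w2 = Kw1 = (8·12 + 1·8 + 3·28; 1·12 + 6·8 + 2·28; 3·12 + 2·8 + 7·28) = (188, 116, 248)
Kw2 = (2364, 1380, 2532)
w2·Kw2 = 188·2364 + 116·1380 + 248·2532 = 1232448; w2·w2 = 188·188 + 116·116 + 248·248 = 110304
λ ≈ 1232448/110304 = 11.1732

11.1732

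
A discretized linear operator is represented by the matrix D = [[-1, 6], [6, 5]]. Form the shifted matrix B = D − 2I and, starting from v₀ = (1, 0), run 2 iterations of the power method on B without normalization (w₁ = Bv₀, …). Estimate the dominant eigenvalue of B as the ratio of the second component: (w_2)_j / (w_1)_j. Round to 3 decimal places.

μ ≈ 0.000

B = D − 2I has rows (-3, 6); (6, 3)
w1 = Bv₀ = (-3, 6)
w2 = Bw1 = (45, 0)
Ratio: 0/6 = 0.000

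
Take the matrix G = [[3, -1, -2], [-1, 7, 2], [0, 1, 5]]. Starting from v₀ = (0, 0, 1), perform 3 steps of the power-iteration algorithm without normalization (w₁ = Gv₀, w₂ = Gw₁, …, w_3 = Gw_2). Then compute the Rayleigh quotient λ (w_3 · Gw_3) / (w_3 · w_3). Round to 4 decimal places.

8.0170

w1 = Gv₀ = (3·0 + (-1)·0 + (-2)·1; (-1)·0 + 7·0 + 2·1; 0·0 + 1·0 + 5·1) = (-2, 2, 5)
w2 = Gw1 = (3·(-2) + (-1)·2 + (-2)·5; (-1)·(-2) + 7·2 + 2·5; 0·(-2) + 1·2 + 5·5) = (-18, 26, 27)
w3 = Gw2 = (-134, 254, 161)
Gw3 = (-978, 2234, 1059)
w3·Gw3 = (-134)·(-978) + 254·2234 + 161·1059 = 868987; w3·w3 = (-134)·(-134) + 254·254 + 161·161 = 108393
λ ≈ 868987/108393 = 8.0170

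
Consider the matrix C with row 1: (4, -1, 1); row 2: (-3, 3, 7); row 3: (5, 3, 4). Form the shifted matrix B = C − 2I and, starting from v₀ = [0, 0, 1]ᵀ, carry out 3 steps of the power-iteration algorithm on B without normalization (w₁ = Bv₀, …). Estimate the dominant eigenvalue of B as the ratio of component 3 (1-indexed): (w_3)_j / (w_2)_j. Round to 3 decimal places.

μ ≈ 3.300

B = C − 2I has rows (2, -1, 1); (-3, 1, 7); (5, 3, 2)
w1 = Bv₀ = (2·0 + (-1)·0 + 1·1; (-3)·0 + 1·0 + 7·1; 5·0 + 3·0 + 2·1) = (1, 7, 2)
w2 = Bw1 = (2·1 + (-1)·7 + 1·2; (-3)·1 + 1·7 + 7·2; 5·1 + 3·7 + 2·2) = (-3, 18, 30)
w3 = Bw2 = (6, 237, 99)
Ratio: 99/30 = 3.300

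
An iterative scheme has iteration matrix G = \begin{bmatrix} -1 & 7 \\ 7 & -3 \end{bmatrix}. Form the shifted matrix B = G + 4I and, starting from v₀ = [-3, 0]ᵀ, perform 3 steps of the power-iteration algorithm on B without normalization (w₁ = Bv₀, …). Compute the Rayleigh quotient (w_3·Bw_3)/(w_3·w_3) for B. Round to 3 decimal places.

8.754

B = G + 4I has rows (3, 7); (7, 1)
w1 = Bv₀ = (-9, -21)
w2 = Bw1 = (-174, -84)
w3 = Bw2 = (-1110, -1302)
Bw3 = (-12444, -9072)
w3·Bw3 = 25624584; w3·w3 = 2927304; μ ≈ 25624584/2927304 = 8.754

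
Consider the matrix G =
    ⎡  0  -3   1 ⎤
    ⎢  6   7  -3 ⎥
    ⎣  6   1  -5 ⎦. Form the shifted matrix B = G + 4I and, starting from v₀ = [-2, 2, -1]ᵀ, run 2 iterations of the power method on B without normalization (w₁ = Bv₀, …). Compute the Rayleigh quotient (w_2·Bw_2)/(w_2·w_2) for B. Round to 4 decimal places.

B = G + 4I has rows (4, -3, 1); (6, 11, -3); (6, 1, -1)
w1 = Bv₀ = (4·(-2) + (-3)·2 + 1·(-1); 6·(-2) + 11·2 + (-3)·(-1); 6·(-2) + 1·2 + (-1)·(-1)) = (-15, 13, -9)
w2 = Bw1 = (4·(-15) + (-3)·13 + 1·(-9); 6·(-15) + 11·13 + (-3)·(-9); 6·(-15) + 1·13 + (-1)·(-9)) = (-108, 80, -68)
Bw2 = (-740, 436, -500)
w2·Bw2 = 148800; w2·w2 = 22688; μ ≈ 148800/22688 = 6.5585

6.5585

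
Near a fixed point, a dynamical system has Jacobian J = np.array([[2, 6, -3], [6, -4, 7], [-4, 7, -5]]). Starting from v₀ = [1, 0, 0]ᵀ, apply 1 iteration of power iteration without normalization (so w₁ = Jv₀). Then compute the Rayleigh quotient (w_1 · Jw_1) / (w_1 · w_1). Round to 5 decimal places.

w1 = Jv₀ = (2, 6, -4)
Jw1 = (52, -40, 54)
w1·Jw1 = 2·52 + 6·(-40) + (-4)·54 = -352; w1·w1 = 2·2 + 6·6 + (-4)·(-4) = 56
λ ≈ -352/56 = -6.28571

λ ≈ -6.28571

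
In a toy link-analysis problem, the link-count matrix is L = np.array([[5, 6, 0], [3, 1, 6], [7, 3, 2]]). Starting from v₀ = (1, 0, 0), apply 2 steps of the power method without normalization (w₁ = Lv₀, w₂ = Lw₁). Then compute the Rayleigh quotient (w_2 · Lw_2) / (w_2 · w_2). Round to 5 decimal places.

10.39045

w1 = Lv₀ = (5·1 + 6·0 + 0·0; 3·1 + 1·0 + 6·0; 7·1 + 3·0 + 2·0) = (5, 3, 7)
w2 = Lw1 = (5·5 + 6·3 + 0·7; 3·5 + 1·3 + 6·7; 7·5 + 3·3 + 2·7) = (43, 60, 58)
Lw2 = (575, 537, 597)
w2·Lw2 = 43·575 + 60·537 + 58·597 = 91571; w2·w2 = 43·43 + 60·60 + 58·58 = 8813
λ ≈ 91571/8813 = 10.39045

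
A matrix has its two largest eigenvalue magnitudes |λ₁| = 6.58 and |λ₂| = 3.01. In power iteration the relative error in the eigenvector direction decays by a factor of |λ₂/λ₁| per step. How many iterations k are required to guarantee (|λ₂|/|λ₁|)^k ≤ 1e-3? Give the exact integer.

|λ₂/λ₁| = 3.01/6.58 = 0.45745
Need k ≥ ln(1e-3) / ln(0.45745) = -6.9078 / -0.7821 ≈ 8.832
Smallest integer k satisfying the bound: 9

9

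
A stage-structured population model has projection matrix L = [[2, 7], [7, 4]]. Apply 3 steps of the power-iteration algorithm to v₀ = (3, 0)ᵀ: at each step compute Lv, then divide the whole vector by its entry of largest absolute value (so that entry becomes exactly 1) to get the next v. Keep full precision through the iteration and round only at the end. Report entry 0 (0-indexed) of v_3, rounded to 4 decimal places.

Lv0 = (6.00000, 21.00000); divide by 21.00000 → v1 = (0.28571, 1.00000)
Lv1 = (7.57143, 6.00000); divide by 7.57143 → v2 = (1.00000, 0.79245)
Lv2 = (7.54717, 10.16981); divide by 10.16981 → v3 = (0.74212, 1.00000)
Requested entry of v3: 1200/1617 = 0.7421

0.7421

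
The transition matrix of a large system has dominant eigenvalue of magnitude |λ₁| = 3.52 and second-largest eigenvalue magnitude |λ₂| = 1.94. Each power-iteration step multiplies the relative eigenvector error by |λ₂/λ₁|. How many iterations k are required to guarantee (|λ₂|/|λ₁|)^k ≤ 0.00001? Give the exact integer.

|λ₂/λ₁| = 1.94/3.52 = 0.55114
Need k ≥ ln(0.00001) / ln(0.55114) = -11.5129 / -0.5958 ≈ 19.324
Smallest integer k satisfying the bound: 20

20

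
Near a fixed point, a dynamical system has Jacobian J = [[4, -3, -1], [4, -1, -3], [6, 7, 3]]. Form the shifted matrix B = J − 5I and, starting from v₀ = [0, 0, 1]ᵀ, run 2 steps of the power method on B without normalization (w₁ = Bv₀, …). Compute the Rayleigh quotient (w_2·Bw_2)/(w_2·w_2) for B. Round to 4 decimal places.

B = J − 5I has rows (-1, -3, -1); (4, -6, -3); (6, 7, -2)
w1 = Bv₀ = (-1, -3, -2)
w2 = Bw1 = (12, 20, -23)
Bw2 = (-49, -3, 258)
w2·Bw2 = -6582; w2·w2 = 1073; μ ≈ -6582/1073 = -6.1342

-6.1342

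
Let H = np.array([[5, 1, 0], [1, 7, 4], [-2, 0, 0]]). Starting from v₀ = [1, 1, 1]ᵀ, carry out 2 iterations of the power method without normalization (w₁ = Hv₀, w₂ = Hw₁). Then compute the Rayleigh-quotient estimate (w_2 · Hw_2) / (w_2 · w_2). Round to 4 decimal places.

λ ≈ 6.9333

w1 = Hv₀ = (5·1 + 1·1 + 0·1; 1·1 + 7·1 + 4·1; (-2)·1 + 0·1 + 0·1) = (6, 12, -2)
w2 = Hw1 = (5·6 + 1·12 + 0·(-2); 1·6 + 7·12 + 4·(-2); (-2)·6 + 0·12 + 0·(-2)) = (42, 82, -12)
Hw2 = (292, 568, -84)
w2·Hw2 = 42·292 + 82·568 + (-12)·(-84) = 59848; w2·w2 = 42·42 + 82·82 + (-12)·(-12) = 8632
λ ≈ 59848/8632 = 6.9333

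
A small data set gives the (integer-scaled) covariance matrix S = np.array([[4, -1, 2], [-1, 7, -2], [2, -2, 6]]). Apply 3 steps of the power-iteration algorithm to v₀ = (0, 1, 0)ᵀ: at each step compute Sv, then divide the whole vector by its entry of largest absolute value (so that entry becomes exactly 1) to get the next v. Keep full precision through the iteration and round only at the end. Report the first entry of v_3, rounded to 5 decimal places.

Sv0 = (-1.000000, 7.000000, -2.000000); divide by 7.000000 → v1 = (-0.142857, 1.000000, -0.285714)
Sv1 = (-2.142857, 7.714286, -4.000000); divide by 7.714286 → v2 = (-0.277778, 1.000000, -0.518519)
Sv2 = (-3.148148, 8.314815, -5.666667); divide by 8.314815 → v3 = (-0.378619, 1.000000, -0.681514)
Requested entry of v3: -170/449 = -0.37862

-0.37862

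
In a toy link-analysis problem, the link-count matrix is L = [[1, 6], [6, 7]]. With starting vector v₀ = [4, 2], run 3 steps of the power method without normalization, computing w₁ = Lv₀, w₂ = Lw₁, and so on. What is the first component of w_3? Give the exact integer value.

2416

w1 = Lv₀ = (1·4 + 6·2; 6·4 + 7·2) = (16, 38)
w2 = Lw1 = (1·16 + 6·38; 6·16 + 7·38) = (244, 362)
w3 = Lw2 = (2416, 3998)
The requested component of w3 is 2416.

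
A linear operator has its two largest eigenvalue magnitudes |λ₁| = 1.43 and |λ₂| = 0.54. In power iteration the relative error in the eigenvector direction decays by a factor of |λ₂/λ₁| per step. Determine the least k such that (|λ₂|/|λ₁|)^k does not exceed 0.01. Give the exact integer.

|λ₂/λ₁| = 0.54/1.43 = 0.37762
Need k ≥ ln(0.01) / ln(0.37762) = -4.6052 / -0.9739 ≈ 4.729
Smallest integer k satisfying the bound: 5

5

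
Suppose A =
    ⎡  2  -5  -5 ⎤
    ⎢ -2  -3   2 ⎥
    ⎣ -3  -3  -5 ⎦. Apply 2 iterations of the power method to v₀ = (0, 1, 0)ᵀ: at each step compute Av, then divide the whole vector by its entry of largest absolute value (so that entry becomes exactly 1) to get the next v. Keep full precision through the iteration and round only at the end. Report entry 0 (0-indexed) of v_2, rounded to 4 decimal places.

0.5128

Av0 = (-5.00000, -3.00000, -3.00000); divide by -5.00000 → v1 = (1.00000, 0.60000, 0.60000)
Av1 = (-4.00000, -2.60000, -7.80000); divide by -7.80000 → v2 = (0.51282, 0.33333, 1.00000)
Requested entry of v2: 20/39 = 0.5128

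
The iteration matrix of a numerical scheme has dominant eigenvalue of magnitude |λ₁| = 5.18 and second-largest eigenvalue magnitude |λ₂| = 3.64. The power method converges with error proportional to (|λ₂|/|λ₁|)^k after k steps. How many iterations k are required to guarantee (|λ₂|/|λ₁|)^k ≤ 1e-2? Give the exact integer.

|λ₂/λ₁| = 3.64/5.18 = 0.70270
Need k ≥ ln(1e-2) / ln(0.70270) = -4.6052 / -0.3528 ≈ 13.052
Smallest integer k satisfying the bound: 14

14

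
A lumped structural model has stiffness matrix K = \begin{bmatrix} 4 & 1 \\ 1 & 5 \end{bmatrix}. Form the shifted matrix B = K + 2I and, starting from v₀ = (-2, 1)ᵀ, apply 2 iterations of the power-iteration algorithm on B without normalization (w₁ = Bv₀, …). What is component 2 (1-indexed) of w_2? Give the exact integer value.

24

B = K + 2I has rows (6, 1); (1, 7)
w1 = Bv₀ = (-11, 5)
w2 = Bw1 = (-61, 24)
Requested component of w2: 24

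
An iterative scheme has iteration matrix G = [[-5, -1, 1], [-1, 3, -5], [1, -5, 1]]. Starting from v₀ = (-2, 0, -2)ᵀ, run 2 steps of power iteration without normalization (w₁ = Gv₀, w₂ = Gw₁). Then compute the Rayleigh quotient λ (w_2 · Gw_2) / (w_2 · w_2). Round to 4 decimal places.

3.8358

w1 = Gv₀ = ((-5)·(-2) + (-1)·0 + 1·(-2); (-1)·(-2) + 3·0 + (-5)·(-2); 1·(-2) + (-5)·0 + 1·(-2)) = (8, 12, -4)
w2 = Gw1 = ((-5)·8 + (-1)·12 + 1·(-4); (-1)·8 + 3·12 + (-5)·(-4); 1·8 + (-5)·12 + 1·(-4)) = (-56, 48, -56)
Gw2 = (176, 480, -352)
w2·Gw2 = (-56)·176 + 48·480 + (-56)·(-352) = 32896; w2·w2 = (-56)·(-56) + 48·48 + (-56)·(-56) = 8576
λ ≈ 32896/8576 = 3.8358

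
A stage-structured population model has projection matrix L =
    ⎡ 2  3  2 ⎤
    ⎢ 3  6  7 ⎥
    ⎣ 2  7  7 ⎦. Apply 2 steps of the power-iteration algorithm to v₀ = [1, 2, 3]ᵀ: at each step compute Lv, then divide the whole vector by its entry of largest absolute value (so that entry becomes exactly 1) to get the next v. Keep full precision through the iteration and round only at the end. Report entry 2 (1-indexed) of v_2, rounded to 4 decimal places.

0.9592

Lv0 = (14.00000, 36.00000, 37.00000); divide by 37.00000 → v1 = (0.37838, 0.97297, 1.00000)
Lv1 = (5.67568, 13.97297, 14.56757); divide by 14.56757 → v2 = (0.38961, 0.95918, 1.00000)
Requested entry of v2: 517/539 = 0.9592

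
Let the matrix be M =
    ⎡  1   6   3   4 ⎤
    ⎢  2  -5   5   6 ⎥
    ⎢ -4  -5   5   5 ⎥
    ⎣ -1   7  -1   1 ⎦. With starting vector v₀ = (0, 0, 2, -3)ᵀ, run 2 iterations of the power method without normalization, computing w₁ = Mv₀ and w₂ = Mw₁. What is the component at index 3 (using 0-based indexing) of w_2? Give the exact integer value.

w1 = Mv₀ = (1·0 + 6·0 + 3·2 + 4·(-3); 2·0 + (-5)·0 + 5·2 + 6·(-3); (-4)·0 + (-5)·0 + 5·2 + 5·(-3); (-1)·0 + 7·0 + (-1)·2 + 1·(-3)) = (-6, -8, -5, -5)
w2 = Mw1 = (1·(-6) + 6·(-8) + 3·(-5) + 4·(-5); 2·(-6) + (-5)·(-8) + 5·(-5) + 6·(-5); (-4)·(-6) + (-5)·(-8) + 5·(-5) + 5·(-5); (-1)·(-6) + 7·(-8) + (-1)·(-5) + 1·(-5)) = (-89, -27, 14, -50)
The requested component of w2 is -50.

-50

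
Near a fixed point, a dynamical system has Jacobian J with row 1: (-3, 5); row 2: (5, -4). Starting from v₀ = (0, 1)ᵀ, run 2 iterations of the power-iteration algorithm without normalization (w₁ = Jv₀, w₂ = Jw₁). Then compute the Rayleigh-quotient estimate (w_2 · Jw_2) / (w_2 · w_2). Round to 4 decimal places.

-8.5165

w1 = Jv₀ = ((-3)·0 + 5·1; 5·0 + (-4)·1) = (5, -4)
w2 = Jw1 = ((-3)·5 + 5·(-4); 5·5 + (-4)·(-4)) = (-35, 41)
Jw2 = (310, -339)
w2·Jw2 = (-35)·310 + 41·(-339) = -24749; w2·w2 = (-35)·(-35) + 41·41 = 2906
λ ≈ -24749/2906 = -8.5165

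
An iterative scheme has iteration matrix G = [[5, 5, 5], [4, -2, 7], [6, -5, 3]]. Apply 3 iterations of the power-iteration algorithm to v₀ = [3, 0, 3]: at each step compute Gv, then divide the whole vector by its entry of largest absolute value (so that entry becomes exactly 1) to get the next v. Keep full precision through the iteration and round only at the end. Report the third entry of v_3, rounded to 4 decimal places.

0.4494

Gv0 = (30.00000, 33.00000, 27.00000); divide by 33.00000 → v1 = (0.90909, 1.00000, 0.81818)
Gv1 = (13.63636, 7.36364, 2.90909); divide by 13.63636 → v2 = (1.00000, 0.54000, 0.21333)
Gv2 = (8.76667, 4.41333, 3.94000); divide by 8.76667 → v3 = (1.00000, 0.50342, 0.44943)
Requested entry of v3: 1773/3945 = 0.4494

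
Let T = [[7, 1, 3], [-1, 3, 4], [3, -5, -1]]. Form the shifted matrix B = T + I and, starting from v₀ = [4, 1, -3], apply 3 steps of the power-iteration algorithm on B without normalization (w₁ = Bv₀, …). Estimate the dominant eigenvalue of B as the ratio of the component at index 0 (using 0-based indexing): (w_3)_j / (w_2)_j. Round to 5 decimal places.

9.75124

B = T + I has rows (8, 1, 3); (-1, 4, 4); (3, -5, 0)
w1 = Bv₀ = (24, -12, 7)
w2 = Bw1 = (201, -44, 132)
w3 = Bw2 = (1960, 151, 823)
Ratio: 1960/201 = 9.75124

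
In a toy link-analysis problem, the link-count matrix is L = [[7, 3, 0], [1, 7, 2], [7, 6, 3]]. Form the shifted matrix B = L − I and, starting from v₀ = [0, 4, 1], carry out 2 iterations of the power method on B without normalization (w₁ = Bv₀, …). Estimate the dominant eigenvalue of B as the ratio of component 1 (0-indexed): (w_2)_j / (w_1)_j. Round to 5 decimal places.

8.46154

B = L − I has rows (6, 3, 0); (1, 6, 2); (7, 6, 2)
w1 = Bv₀ = (6·0 + 3·4 + 0·1; 1·0 + 6·4 + 2·1; 7·0 + 6·4 + 2·1) = (12, 26, 26)
w2 = Bw1 = (6·12 + 3·26 + 0·26; 1·12 + 6·26 + 2·26; 7·12 + 6·26 + 2·26) = (150, 220, 292)
Ratio: 220/26 = 8.46154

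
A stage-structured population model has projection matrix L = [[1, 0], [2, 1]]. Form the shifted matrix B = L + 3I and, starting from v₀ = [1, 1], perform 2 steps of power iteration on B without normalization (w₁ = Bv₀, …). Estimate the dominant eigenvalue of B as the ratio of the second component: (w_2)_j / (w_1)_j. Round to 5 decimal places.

μ ≈ 5.33333

B = L + 3I has rows (4, 0); (2, 4)
w1 = Bv₀ = (4, 6)
w2 = Bw1 = (16, 32)
Ratio: 32/6 = 5.33333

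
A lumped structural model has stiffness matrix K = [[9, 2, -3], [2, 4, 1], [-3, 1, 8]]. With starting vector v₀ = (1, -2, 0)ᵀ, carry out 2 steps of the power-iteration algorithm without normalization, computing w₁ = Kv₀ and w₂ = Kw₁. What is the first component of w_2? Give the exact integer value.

48

w1 = Kv₀ = (9·1 + 2·(-2) + (-3)·0; 2·1 + 4·(-2) + 1·0; (-3)·1 + 1·(-2) + 8·0) = (5, -6, -5)
w2 = Kw1 = (9·5 + 2·(-6) + (-3)·(-5); 2·5 + 4·(-6) + 1·(-5); (-3)·5 + 1·(-6) + 8·(-5)) = (48, -19, -61)
The requested component of w2 is 48.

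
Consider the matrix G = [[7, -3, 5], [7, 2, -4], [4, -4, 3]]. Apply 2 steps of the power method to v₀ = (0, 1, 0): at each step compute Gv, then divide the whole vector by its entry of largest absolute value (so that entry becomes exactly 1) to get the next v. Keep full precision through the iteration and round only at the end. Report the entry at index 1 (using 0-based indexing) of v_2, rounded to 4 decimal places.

Gv0 = (-3.00000, 2.00000, -4.00000); divide by -4.00000 → v1 = (0.75000, -0.50000, 1.00000)
Gv1 = (11.75000, 0.25000, 8.00000); divide by 11.75000 → v2 = (1.00000, 0.02128, 0.68085)
Requested entry of v2: -1/-47 = 0.0213

0.0213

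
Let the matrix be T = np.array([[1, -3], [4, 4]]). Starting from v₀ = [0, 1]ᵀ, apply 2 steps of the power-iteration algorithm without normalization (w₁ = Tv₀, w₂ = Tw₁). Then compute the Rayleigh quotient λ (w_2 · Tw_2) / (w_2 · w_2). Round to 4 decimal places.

w1 = Tv₀ = (-3, 4)
w2 = Tw1 = (-15, 4)
Tw2 = (-27, -44)
w2·Tw2 = (-15)·(-27) + 4·(-44) = 229; w2·w2 = (-15)·(-15) + 4·4 = 241
λ ≈ 229/241 = 0.9502

0.9502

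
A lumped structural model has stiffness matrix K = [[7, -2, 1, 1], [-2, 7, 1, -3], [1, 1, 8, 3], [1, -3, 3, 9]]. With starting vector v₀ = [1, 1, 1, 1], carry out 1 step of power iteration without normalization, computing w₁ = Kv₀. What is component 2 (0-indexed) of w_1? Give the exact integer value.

13

w1 = Kv₀ = (7, 3, 13, 10)
The requested component of w1 is 13.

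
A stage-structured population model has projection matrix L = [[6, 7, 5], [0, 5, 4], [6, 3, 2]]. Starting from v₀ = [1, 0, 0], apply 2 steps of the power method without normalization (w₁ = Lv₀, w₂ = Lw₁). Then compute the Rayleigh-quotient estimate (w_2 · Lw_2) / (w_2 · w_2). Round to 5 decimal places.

λ ≈ 12.10945

w1 = Lv₀ = (6, 0, 6)
w2 = Lw1 = (66, 24, 48)
Lw2 = (804, 312, 564)
w2·Lw2 = 66·804 + 24·312 + 48·564 = 87624; w2·w2 = 66·66 + 24·24 + 48·48 = 7236
λ ≈ 87624/7236 = 12.10945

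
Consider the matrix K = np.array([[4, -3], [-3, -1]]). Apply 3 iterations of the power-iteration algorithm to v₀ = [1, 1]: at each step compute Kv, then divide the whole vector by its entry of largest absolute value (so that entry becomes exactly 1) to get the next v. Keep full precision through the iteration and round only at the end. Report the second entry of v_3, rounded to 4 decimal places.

-0.8033

Kv0 = (1.00000, -4.00000); divide by -4.00000 → v1 = (-0.25000, 1.00000)
Kv1 = (-4.00000, -0.25000); divide by -4.00000 → v2 = (1.00000, 0.06250)
Kv2 = (3.81250, -3.06250); divide by 3.81250 → v3 = (1.00000, -0.80328)
Requested entry of v3: -49/61 = -0.8033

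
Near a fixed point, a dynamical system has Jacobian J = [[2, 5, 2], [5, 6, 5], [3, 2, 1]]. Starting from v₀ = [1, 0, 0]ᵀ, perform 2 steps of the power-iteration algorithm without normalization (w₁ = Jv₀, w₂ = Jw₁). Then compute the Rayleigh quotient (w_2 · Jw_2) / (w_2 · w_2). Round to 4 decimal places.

11.0282

w1 = Jv₀ = (2, 5, 3)
w2 = Jw1 = (35, 55, 19)
Jw2 = (383, 600, 234)
w2·Jw2 = 35·383 + 55·600 + 19·234 = 50851; w2·w2 = 35·35 + 55·55 + 19·19 = 4611
λ ≈ 50851/4611 = 11.0282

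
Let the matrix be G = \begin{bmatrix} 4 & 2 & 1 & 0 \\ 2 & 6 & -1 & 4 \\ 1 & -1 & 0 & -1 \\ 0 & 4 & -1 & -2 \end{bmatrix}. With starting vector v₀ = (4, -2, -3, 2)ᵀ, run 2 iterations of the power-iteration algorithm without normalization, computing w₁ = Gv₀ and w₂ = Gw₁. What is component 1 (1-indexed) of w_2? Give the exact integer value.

54

w1 = Gv₀ = (9, 7, 4, -9)
w2 = Gw1 = (54, 20, 11, 42)
The requested component of w2 is 54.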